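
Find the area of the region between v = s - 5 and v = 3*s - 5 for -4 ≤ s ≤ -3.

7

On [-4, -3], (s - 5) - (3*s - 5) = -2*s is ≥ 0 throughout, so the area is a single integral of |-2*s|.
∫[-4,-3] (-2*s) ds = 7.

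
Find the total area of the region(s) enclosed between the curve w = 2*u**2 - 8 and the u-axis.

The curve meets the u-axis where 2*u**2 - 8 = 0, i.e. 2*(u - 2)*(u + 2) = 0, at u = -2, 2.
On [-2, 2] the curve lies below the axis; ∫[-2,2] (2*u**2 - 8) du = -64/3, giving area 64/3.

64/3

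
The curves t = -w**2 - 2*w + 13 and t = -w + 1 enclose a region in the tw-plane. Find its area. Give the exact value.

Both boundary curves give t as a function of w, so integrate with respect to w. Setting them equal: -w**2 - w + 12 = 0, i.e. -(w - 3)*(w + 4) = 0, so they meet at w = -4, 3.
For w in [-4, 3], t = -w**2 - 2*w + 13 is on the right; area = ∫[-4,3] (-w**2 - w + 12) dw = 343/6.

343/6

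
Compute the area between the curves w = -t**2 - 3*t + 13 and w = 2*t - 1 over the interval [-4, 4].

The difference (-t**2 - 3*t + 13) - (2*t - 1) = -t**2 - 5*t + 14 changes sign at t = 2 inside [-4, 4], so split the integral there.
∫[-4,2] (-t**2 - 5*t + 14) dt = 90.
∫[2,4] (-t**2 - 5*t + 14) dt = -62/3; the area of that piece is 62/3.
Total area = 90 + 62/3 = 332/3.

332/3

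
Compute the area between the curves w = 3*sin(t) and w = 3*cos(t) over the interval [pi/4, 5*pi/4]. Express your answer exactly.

On [pi/4, 5*pi/4], (3*sin(t)) - (3*cos(t)) = 3*sin(t) - 3*cos(t) is ≥ 0 throughout, so the area is a single integral of |3*sin(t) - 3*cos(t)|.
∫[pi/4,5*pi/4] (3*sin(t) - 3*cos(t)) dt = 6*sqrt(2).

6*sqrt(2)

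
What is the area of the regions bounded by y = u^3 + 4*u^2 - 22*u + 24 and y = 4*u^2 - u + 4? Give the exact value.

999/4

Set the curves equal: u^3 + 4*u^2 - 22*u + 24 = 4*u^2 - u + 4, so u^3 - 21*u + 20 = 0, which factors as (u - 4)*(u - 1)*(u + 5) = 0. The curves meet at u = -5, 1, 4.
On [-5, 1], y = u^3 + 4*u^2 - 22*u + 24 is on top; that piece has area ∫[-5,1] (u^3 - 21*u + 20) du = 216.
On [1, 4], y = 4*u^2 - u + 4 is on top; that piece has area ∫[1,4] (-(u^3 - 21*u + 20)) du = 135/4.
Total enclosed area = 216 + 135/4 = 999/4.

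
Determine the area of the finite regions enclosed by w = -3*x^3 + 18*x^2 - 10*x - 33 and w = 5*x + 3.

Set the curves equal: -3*x^3 + 18*x^2 - 10*x - 33 = 5*x + 3, so -3*x^3 + 18*x^2 - 15*x - 36 = 0, which factors as -3*(x - 4)*(x - 3)*(x + 1) = 0. The curves meet at x = -1, 3, 4.
On [-1, 3], w = 5*x + 3 is on top; that piece has area ∫[-1,3] (-(-3*x^3 + 18*x^2 - 15*x - 36)) dx = 96.
On [3, 4], w = -3*x^3 + 18*x^2 - 10*x - 33 is on top; that piece has area ∫[3,4] (-3*x^3 + 18*x^2 - 15*x - 36) dx = 9/4.
Total enclosed area = 96 + 9/4 = 393/4.

393/4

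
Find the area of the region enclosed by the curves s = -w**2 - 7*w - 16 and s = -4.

1/6

Both boundary curves give s as a function of w, so integrate with respect to w. Setting them equal: -w**2 - 7*w - 12 = 0, i.e. -(w + 3)*(w + 4) = 0, so they meet at w = -4, -3.
For w in [-4, -3], s = -w**2 - 7*w - 16 is on the right; area = ∫[-4,-3] (-w**2 - 7*w - 12) dw = 1/6.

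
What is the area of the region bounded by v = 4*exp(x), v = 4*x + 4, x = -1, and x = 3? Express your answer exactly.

-32 - 4*exp(-1) + 4*exp(3)

On [-1, 3], (4*exp(x)) - (4*x + 4) = -4*x + 4*exp(x) - 4 is ≥ 0 throughout, so the area is a single integral of |-4*x + 4*exp(x) - 4|.
∫[-1,3] (-4*x + 4*exp(x) - 4) dx = -32 - 4*exp(-1) + 4*exp(3).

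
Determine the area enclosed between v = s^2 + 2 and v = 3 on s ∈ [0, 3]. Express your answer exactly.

22/3

The difference (s^2 + 2) - (3) = s^2 - 1 changes sign at s = 1 inside [0, 3], so split the integral there.
∫[0,1] (s^2 - 1) ds = -2/3; the area of that piece is 2/3.
∫[1,3] (s^2 - 1) ds = 20/3.
Total area = 2/3 + 20/3 = 22/3.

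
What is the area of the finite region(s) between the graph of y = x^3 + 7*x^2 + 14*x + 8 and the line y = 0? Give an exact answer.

37/12

The curve meets the x-axis where x^3 + 7*x^2 + 14*x + 8 = 0, i.e. (x + 1)*(x + 2)*(x + 4) = 0, at x = -4, -2, -1.
On [-4, -2] the curve lies above the axis; ∫[-4,-2] (x^3 + 7*x^2 + 14*x + 8) dx = 8/3, giving area 8/3.
On [-2, -1] the curve lies below the axis; ∫[-2,-1] (x^3 + 7*x^2 + 14*x + 8) dx = -5/12, giving area 5/12.
Total area = 8/3 + 5/12 = 37/12.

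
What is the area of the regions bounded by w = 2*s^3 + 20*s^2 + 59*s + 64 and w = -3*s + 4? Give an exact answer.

37/6

Set the curves equal: 2*s^3 + 20*s^2 + 59*s + 64 = -3*s + 4, so 2*s^3 + 20*s^2 + 62*s + 60 = 0, which factors as 2*(s + 2)*(s + 3)*(s + 5) = 0. The curves meet at s = -5, -3, -2.
On [-5, -3], w = 2*s^3 + 20*s^2 + 59*s + 64 is on top; that piece has area ∫[-5,-3] (2*s^3 + 20*s^2 + 62*s + 60) ds = 16/3.
On [-3, -2], w = -3*s + 4 is on top; that piece has area ∫[-3,-2] (-(2*s^3 + 20*s^2 + 62*s + 60)) ds = 5/6.
Total enclosed area = 16/3 + 5/6 = 37/6.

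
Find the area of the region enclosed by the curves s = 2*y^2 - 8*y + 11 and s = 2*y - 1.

Both boundary curves give s as a function of y, so integrate with respect to y. Setting them equal: 2*y^2 - 10*y + 12 = 0, i.e. 2*(y - 3)*(y - 2) = 0, so they meet at y = 2, 3.
For y in [2, 3], s = 2*y^2 - 8*y + 11 is on the left; area = ∫[2,3] (-(2*y^2 - 10*y + 12)) dy = 1/3.

1/3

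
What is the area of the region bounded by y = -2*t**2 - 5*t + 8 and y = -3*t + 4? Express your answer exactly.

9

Set the curves equal: -2*t**2 - 5*t + 8 = -3*t + 4, so -2*t**2 - 2*t + 4 = 0, which factors as -2*(t - 1)*(t + 2) = 0. The curves meet at t = -2, 1.
On [-2, 1], y = -2*t**2 - 5*t + 8 is on top; that piece has area ∫[-2,1] (-2*t**2 - 2*t + 4) dt = 9.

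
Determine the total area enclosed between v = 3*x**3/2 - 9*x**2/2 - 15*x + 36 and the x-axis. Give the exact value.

The curve meets the x-axis where 3*x**3/2 - 9*x**2/2 - 15*x + 36 = 0, i.e. 3*(x - 4)*(x - 2)*(x + 3)/2 = 0, at x = -3, 2, 4.
On [-3, 2] the curve lies above the axis; ∫[-3,2] (3*x**3/2 - 9*x**2/2 - 15*x + 36) dx = 1125/8, giving area 1125/8.
On [2, 4] the curve lies below the axis; ∫[2,4] (3*x**3/2 - 9*x**2/2 - 15*x + 36) dx = -12, giving area 12.
Total area = 1125/8 + 12 = 1221/8.

1221/8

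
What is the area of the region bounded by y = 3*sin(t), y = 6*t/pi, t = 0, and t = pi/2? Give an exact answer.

On [0, pi/2], (3*sin(t)) - (6*t/pi) = -6*t/pi + 3*sin(t) is ≥ 0 throughout, so the area is a single integral of |-6*t/pi + 3*sin(t)|.
∫[0,pi/2] (-6*t/pi + 3*sin(t)) dt = 3 - 3*pi/4.

3 - 3*pi/4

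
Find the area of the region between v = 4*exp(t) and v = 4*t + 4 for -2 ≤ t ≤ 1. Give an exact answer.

On [-2, 1], (4*exp(t)) - (4*t + 4) = -4*t + 4*exp(t) - 4 is ≥ 0 throughout, so the area is a single integral of |-4*t + 4*exp(t) - 4|.
∫[-2,1] (-4*t + 4*exp(t) - 4) dt = -6 - 4*exp(-2) + 4*exp(1).

-6 - 4*exp(-2) + 4*exp(1)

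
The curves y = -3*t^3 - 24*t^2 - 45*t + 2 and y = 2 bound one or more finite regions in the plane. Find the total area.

253/4

Set the curves equal: -3*t^3 - 24*t^2 - 45*t + 2 = 2, so -3*t^3 - 24*t^2 - 45*t = 0, which factors as -3*t*(t + 3)*(t + 5) = 0. The curves meet at t = -5, -3, 0.
On [-5, -3], y = 2 is on top; that piece has area ∫[-5,-3] (-(-3*t^3 - 24*t^2 - 45*t)) dt = 16.
On [-3, 0], y = -3*t^3 - 24*t^2 - 45*t + 2 is on top; that piece has area ∫[-3,0] (-3*t^3 - 24*t^2 - 45*t) dt = 189/4.
Total enclosed area = 16 + 189/4 = 253/4.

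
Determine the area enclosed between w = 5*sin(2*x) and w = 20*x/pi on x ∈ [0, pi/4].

5/2 - 5*pi/8

On [0, pi/4], (5*sin(2*x)) - (20*x/pi) = -20*x/pi + 5*sin(2*x) is ≥ 0 throughout, so the area is a single integral of |-20*x/pi + 5*sin(2*x)|.
∫[0,pi/4] (-20*x/pi + 5*sin(2*x)) dx = 5/2 - 5*pi/8.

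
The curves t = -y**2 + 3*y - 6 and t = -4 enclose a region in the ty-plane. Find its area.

Both boundary curves give t as a function of y, so integrate with respect to y. Setting them equal: -y**2 + 3*y - 2 = 0, i.e. -(y - 2)*(y - 1) = 0, so they meet at y = 1, 2.
For y in [1, 2], t = -y**2 + 3*y - 6 is on the right; area = ∫[1,2] (-y**2 + 3*y - 2) dy = 1/6.

1/6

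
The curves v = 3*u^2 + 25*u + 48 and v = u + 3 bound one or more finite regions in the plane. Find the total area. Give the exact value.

4

Set the curves equal: 3*u^2 + 25*u + 48 = u + 3, so 3*u^2 + 24*u + 45 = 0, which factors as 3*(u + 3)*(u + 5) = 0. The curves meet at u = -5, -3.
On [-5, -3], v = u + 3 is on top; that piece has area ∫[-5,-3] (-(3*u^2 + 24*u + 45)) du = 4.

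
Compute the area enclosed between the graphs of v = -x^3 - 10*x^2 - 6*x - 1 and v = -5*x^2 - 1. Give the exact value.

37/12

Set the curves equal: -x^3 - 10*x^2 - 6*x - 1 = -5*x^2 - 1, so -x^3 - 5*x^2 - 6*x = 0, which factors as -x*(x + 2)*(x + 3) = 0. The curves meet at x = -3, -2, 0.
On [-3, -2], v = -5*x^2 - 1 is on top; that piece has area ∫[-3,-2] (-(-x^3 - 5*x^2 - 6*x)) dx = 5/12.
On [-2, 0], v = -x^3 - 10*x^2 - 6*x - 1 is on top; that piece has area ∫[-2,0] (-x^3 - 5*x^2 - 6*x) dx = 8/3.
Total enclosed area = 5/12 + 8/3 = 37/12.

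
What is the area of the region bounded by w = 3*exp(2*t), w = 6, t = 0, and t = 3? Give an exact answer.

The difference (3*exp(2*t)) - (6) = 3*exp(2*t) - 6 changes sign at t = log(2)/2 inside [0, 3], so split the integral there.
∫[0,log(2)/2] (3*exp(2*t) - 6) dt = 3/2 - log(8); the area of that piece is -3/2 + log(8).
∫[log(2)/2,3] (3*exp(2*t) - 6) dt = -21 + 3*log(2) + 3*exp(6)/2.
Total area = (-3/2 + log(8)) + (-21 + 3*log(2) + 3*exp(6)/2) = -45/2 + 6*log(2) + 3*exp(6)/2.

-45/2 + 6*log(2) + 3*exp(6)/2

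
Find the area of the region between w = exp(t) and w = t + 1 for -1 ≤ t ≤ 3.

-8 - exp(-1) + exp(3)

On [-1, 3], (exp(t)) - (t + 1) = -t + exp(t) - 1 is ≥ 0 throughout, so the area is a single integral of |-t + exp(t) - 1|.
∫[-1,3] (-t + exp(t) - 1) dt = -8 - exp(-1) + exp(3).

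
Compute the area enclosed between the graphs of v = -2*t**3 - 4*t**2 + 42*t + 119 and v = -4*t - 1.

5137/6

Set the curves equal: -2*t**3 - 4*t**2 + 42*t + 119 = -4*t - 1, so -2*t**3 - 4*t**2 + 46*t + 120 = 0, which factors as -2*(t - 5)*(t + 3)*(t + 4) = 0. The curves meet at t = -4, -3, 5.
On [-4, -3], v = -4*t - 1 is on top; that piece has area ∫[-4,-3] (-(-2*t**3 - 4*t**2 + 46*t + 120)) dt = 17/6.
On [-3, 5], v = -2*t**3 - 4*t**2 + 42*t + 119 is on top; that piece has area ∫[-3,5] (-2*t**3 - 4*t**2 + 46*t + 120) dt = 2560/3.
Total enclosed area = 17/6 + 2560/3 = 5137/6.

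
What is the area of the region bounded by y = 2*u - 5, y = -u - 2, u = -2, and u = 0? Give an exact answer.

12

On [-2, 0], (2*u - 5) - (-u - 2) = 3*u - 3 is ≤ 0 throughout, so the area is a single integral of |3*u - 3|.
∫[-2,0] (3*u - 3) du = -12; the area of that piece is 12.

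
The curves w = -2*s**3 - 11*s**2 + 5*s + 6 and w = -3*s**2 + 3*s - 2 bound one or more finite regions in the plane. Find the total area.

253/6

Set the curves equal: -2*s**3 - 11*s**2 + 5*s + 6 = -3*s**2 + 3*s - 2, so -2*s**3 - 8*s**2 + 2*s + 8 = 0, which factors as -2*(s - 1)*(s + 1)*(s + 4) = 0. The curves meet at s = -4, -1, 1.
On [-4, -1], w = -3*s**2 + 3*s - 2 is on top; that piece has area ∫[-4,-1] (-(-2*s**3 - 8*s**2 + 2*s + 8)) ds = 63/2.
On [-1, 1], w = -2*s**3 - 11*s**2 + 5*s + 6 is on top; that piece has area ∫[-1,1] (-2*s**3 - 8*s**2 + 2*s + 8) ds = 32/3.
Total enclosed area = 63/2 + 32/3 = 253/6.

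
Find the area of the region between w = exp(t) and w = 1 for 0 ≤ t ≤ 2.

-3 + exp(2)

On [0, 2], (exp(t)) - (1) = exp(t) - 1 is ≥ 0 throughout, so the area is a single integral of |exp(t) - 1|.
∫[0,2] (exp(t) - 1) dt = -3 + exp(2).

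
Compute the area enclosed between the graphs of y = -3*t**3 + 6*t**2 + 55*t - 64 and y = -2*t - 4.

Set the curves equal: -3*t**3 + 6*t**2 + 55*t - 64 = -2*t - 4, so -3*t**3 + 6*t**2 + 57*t - 60 = 0, which factors as -3*(t - 5)*(t - 1)*(t + 4) = 0. The curves meet at t = -4, 1, 5.
On [-4, 1], y = -2*t - 4 is on top; that piece has area ∫[-4,1] (-(-3*t**3 + 6*t**2 + 57*t - 60)) dt = 1625/4.
On [1, 5], y = -3*t**3 + 6*t**2 + 55*t - 64 is on top; that piece has area ∫[1,5] (-3*t**3 + 6*t**2 + 57*t - 60) dt = 224.
Total enclosed area = 1625/4 + 224 = 2521/4.

2521/4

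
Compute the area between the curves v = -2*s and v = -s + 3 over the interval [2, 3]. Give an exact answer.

11/2

On [2, 3], (-2*s) - (-s + 3) = -s - 3 is ≤ 0 throughout, so the area is a single integral of |-s - 3|.
∫[2,3] (-s - 3) ds = -11/2; the area of that piece is 11/2.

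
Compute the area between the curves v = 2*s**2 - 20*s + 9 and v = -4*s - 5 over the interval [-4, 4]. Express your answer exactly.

808/3

The difference (2*s**2 - 20*s + 9) - (-4*s - 5) = 2*s**2 - 16*s + 14 changes sign at s = 1 inside [-4, 4], so split the integral there.
∫[-4,1] (2*s**2 - 16*s + 14) ds = 700/3.
∫[1,4] (2*s**2 - 16*s + 14) ds = -36; the area of that piece is 36.
Total area = 700/3 + 36 = 808/3.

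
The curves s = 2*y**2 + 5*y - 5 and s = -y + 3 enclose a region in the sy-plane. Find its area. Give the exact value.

Both boundary curves give s as a function of y, so integrate with respect to y. Setting them equal: 2*y**2 + 6*y - 8 = 0, i.e. 2*(y - 1)*(y + 4) = 0, so they meet at y = -4, 1.
For y in [-4, 1], s = 2*y**2 + 5*y - 5 is on the left; area = ∫[-4,1] (-(2*y**2 + 6*y - 8)) dy = 125/3.

125/3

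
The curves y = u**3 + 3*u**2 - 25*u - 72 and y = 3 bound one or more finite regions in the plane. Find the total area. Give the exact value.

524

Set the curves equal: u**3 + 3*u**2 - 25*u - 72 = 3, so u**3 + 3*u**2 - 25*u - 75 = 0, which factors as (u - 5)*(u + 3)*(u + 5) = 0. The curves meet at u = -5, -3, 5.
On [-5, -3], y = u**3 + 3*u**2 - 25*u - 72 is on top; that piece has area ∫[-5,-3] (u**3 + 3*u**2 - 25*u - 75) du = 12.
On [-3, 5], y = 3 is on top; that piece has area ∫[-3,5] (-(u**3 + 3*u**2 - 25*u - 75)) du = 512.
Total enclosed area = 12 + 512 = 524.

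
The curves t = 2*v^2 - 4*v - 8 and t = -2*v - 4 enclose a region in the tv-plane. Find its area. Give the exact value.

9

Both boundary curves give t as a function of v, so integrate with respect to v. Setting them equal: 2*v^2 - 2*v - 4 = 0, i.e. 2*(v - 2)*(v + 1) = 0, so they meet at v = -1, 2.
For v in [-1, 2], t = 2*v^2 - 4*v - 8 is on the left; area = ∫[-1,2] (-(2*v^2 - 2*v - 4)) dv = 9.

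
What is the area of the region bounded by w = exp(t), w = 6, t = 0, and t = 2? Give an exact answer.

-23 + exp(2) + 12*log(6)

The difference (exp(t)) - (6) = exp(t) - 6 changes sign at t = log(6) inside [0, 2], so split the integral there.
∫[0,log(6)] (exp(t) - 6) dt = 5 - log(46656); the area of that piece is -5 + log(46656).
∫[log(6),2] (exp(t) - 6) dt = -18 + exp(2) + 6*log(6).
Total area = (-5 + log(46656)) + (-18 + exp(2) + 6*log(6)) = -23 + exp(2) + 12*log(6).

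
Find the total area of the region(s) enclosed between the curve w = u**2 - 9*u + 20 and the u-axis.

1/6

The curve meets the u-axis where u**2 - 9*u + 20 = 0, i.e. (u - 5)*(u - 4) = 0, at u = 4, 5.
On [4, 5] the curve lies below the axis; ∫[4,5] (u**2 - 9*u + 20) du = -1/6, giving area 1/6.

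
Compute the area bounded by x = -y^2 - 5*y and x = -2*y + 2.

1/6

Both boundary curves give x as a function of y, so integrate with respect to y. Setting them equal: -y^2 - 3*y - 2 = 0, i.e. -(y + 1)*(y + 2) = 0, so they meet at y = -2, -1.
For y in [-2, -1], x = -y^2 - 5*y is on the right; area = ∫[-2,-1] (-y^2 - 3*y - 2) dy = 1/6.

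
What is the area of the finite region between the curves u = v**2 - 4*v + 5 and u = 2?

Both boundary curves give u as a function of v, so integrate with respect to v. Setting them equal: v**2 - 4*v + 3 = 0, i.e. (v - 3)*(v - 1) = 0, so they meet at v = 1, 3.
For v in [1, 3], u = v**2 - 4*v + 5 is on the left; area = ∫[1,3] (-(v**2 - 4*v + 3)) dv = 4/3.

4/3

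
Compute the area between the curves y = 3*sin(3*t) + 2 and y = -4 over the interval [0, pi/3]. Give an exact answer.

On [0, pi/3], (3*sin(3*t) + 2) - (-4) = 3*sin(3*t) + 6 is ≥ 0 throughout, so the area is a single integral of |3*sin(3*t) + 6|.
∫[0,pi/3] (3*sin(3*t) + 6) dt = 2 + 2*pi.

2 + 2*pi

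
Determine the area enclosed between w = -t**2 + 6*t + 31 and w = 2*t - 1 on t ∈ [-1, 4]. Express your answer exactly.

On [-1, 4], (-t**2 + 6*t + 31) - (2*t - 1) = -t**2 + 4*t + 32 is ≥ 0 throughout, so the area is a single integral of |-t**2 + 4*t + 32|.
∫[-1,4] (-t**2 + 4*t + 32) dt = 505/3.

505/3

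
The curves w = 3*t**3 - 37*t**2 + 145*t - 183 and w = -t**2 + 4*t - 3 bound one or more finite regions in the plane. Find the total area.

3/2

Set the curves equal: 3*t**3 - 37*t**2 + 145*t - 183 = -t**2 + 4*t - 3, so 3*t**3 - 36*t**2 + 141*t - 180 = 0, which factors as 3*(t - 5)*(t - 4)*(t - 3) = 0. The curves meet at t = 3, 4, 5.
On [3, 4], w = 3*t**3 - 37*t**2 + 145*t - 183 is on top; that piece has area ∫[3,4] (3*t**3 - 36*t**2 + 141*t - 180) dt = 3/4.
On [4, 5], w = -t**2 + 4*t - 3 is on top; that piece has area ∫[4,5] (-(3*t**3 - 36*t**2 + 141*t - 180)) dt = 3/4.
Total enclosed area = 3/4 + 3/4 = 3/2.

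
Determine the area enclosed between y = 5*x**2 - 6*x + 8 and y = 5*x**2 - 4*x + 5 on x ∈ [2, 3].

On [2, 3], (5*x**2 - 6*x + 8) - (5*x**2 - 4*x + 5) = -2*x + 3 is ≤ 0 throughout, so the area is a single integral of |-2*x + 3|.
∫[2,3] (-2*x + 3) dx = -2; the area of that piece is 2.

2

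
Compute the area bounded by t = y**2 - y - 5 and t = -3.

Both boundary curves give t as a function of y, so integrate with respect to y. Setting them equal: y**2 - y - 2 = 0, i.e. (y - 2)*(y + 1) = 0, so they meet at y = -1, 2.
For y in [-1, 2], t = y**2 - y - 5 is on the left; area = ∫[-1,2] (-(y**2 - y - 2)) dy = 9/2.

9/2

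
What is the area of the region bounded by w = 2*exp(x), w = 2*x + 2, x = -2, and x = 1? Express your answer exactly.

On [-2, 1], (2*exp(x)) - (2*x + 2) = -2*x + 2*exp(x) - 2 is ≥ 0 throughout, so the area is a single integral of |-2*x + 2*exp(x) - 2|.
∫[-2,1] (-2*x + 2*exp(x) - 2) dx = -3 - 2*exp(-2) + 2*exp(1).

-3 - 2*exp(-2) + 2*exp(1)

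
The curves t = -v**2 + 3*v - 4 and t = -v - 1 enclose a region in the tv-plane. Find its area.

4/3

Both boundary curves give t as a function of v, so integrate with respect to v. Setting them equal: -v**2 + 4*v - 3 = 0, i.e. -(v - 3)*(v - 1) = 0, so they meet at v = 1, 3.
For v in [1, 3], t = -v**2 + 3*v - 4 is on the right; area = ∫[1,3] (-v**2 + 4*v - 3) dv = 4/3.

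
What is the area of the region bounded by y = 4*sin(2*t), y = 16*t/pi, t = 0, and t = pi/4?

On [0, pi/4], (4*sin(2*t)) - (16*t/pi) = -16*t/pi + 4*sin(2*t) is ≥ 0 throughout, so the area is a single integral of |-16*t/pi + 4*sin(2*t)|.
∫[0,pi/4] (-16*t/pi + 4*sin(2*t)) dt = 2 - pi/2.

2 - pi/2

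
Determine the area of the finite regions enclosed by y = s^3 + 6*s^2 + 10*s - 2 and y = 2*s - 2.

8

Set the curves equal: s^3 + 6*s^2 + 10*s - 2 = 2*s - 2, so s^3 + 6*s^2 + 8*s = 0, which factors as s*(s + 2)*(s + 4) = 0. The curves meet at s = -4, -2, 0.
On [-4, -2], y = s^3 + 6*s^2 + 10*s - 2 is on top; that piece has area ∫[-4,-2] (s^3 + 6*s^2 + 8*s) ds = 4.
On [-2, 0], y = 2*s - 2 is on top; that piece has area ∫[-2,0] (-(s^3 + 6*s^2 + 8*s)) ds = 4.
Total enclosed area = 4 + 4 = 8.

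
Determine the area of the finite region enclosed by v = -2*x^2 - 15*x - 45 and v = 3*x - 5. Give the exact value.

1/3

Set the curves equal: -2*x^2 - 15*x - 45 = 3*x - 5, so -2*x^2 - 18*x - 40 = 0, which factors as -2*(x + 4)*(x + 5) = 0. The curves meet at x = -5, -4.
On [-5, -4], v = -2*x^2 - 15*x - 45 is on top; that piece has area ∫[-5,-4] (-2*x^2 - 18*x - 40) dx = 1/3.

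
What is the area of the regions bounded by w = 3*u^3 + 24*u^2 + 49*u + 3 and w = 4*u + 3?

Set the curves equal: 3*u^3 + 24*u^2 + 49*u + 3 = 4*u + 3, so 3*u^3 + 24*u^2 + 45*u = 0, which factors as 3*u*(u + 3)*(u + 5) = 0. The curves meet at u = -5, -3, 0.
On [-5, -3], w = 3*u^3 + 24*u^2 + 49*u + 3 is on top; that piece has area ∫[-5,-3] (3*u^3 + 24*u^2 + 45*u) du = 16.
On [-3, 0], w = 4*u + 3 is on top; that piece has area ∫[-3,0] (-(3*u^3 + 24*u^2 + 45*u)) du = 189/4.
Total enclosed area = 16 + 189/4 = 253/4.

253/4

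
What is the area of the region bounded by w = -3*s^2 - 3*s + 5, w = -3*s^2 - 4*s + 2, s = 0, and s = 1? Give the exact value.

On [0, 1], (-3*s^2 - 3*s + 5) - (-3*s^2 - 4*s + 2) = s + 3 is ≥ 0 throughout, so the area is a single integral of |s + 3|.
∫[0,1] (s + 3) ds = 7/2.

7/2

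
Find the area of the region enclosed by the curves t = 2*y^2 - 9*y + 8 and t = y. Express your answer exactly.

9

Both boundary curves give t as a function of y, so integrate with respect to y. Setting them equal: 2*y^2 - 10*y + 8 = 0, i.e. 2*(y - 4)*(y - 1) = 0, so they meet at y = 1, 4.
For y in [1, 4], t = 2*y^2 - 9*y + 8 is on the left; area = ∫[1,4] (-(2*y^2 - 10*y + 8)) dy = 9.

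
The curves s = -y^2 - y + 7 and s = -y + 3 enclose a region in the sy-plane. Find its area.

Both boundary curves give s as a function of y, so integrate with respect to y. Setting them equal: -y^2 + 4 = 0, i.e. -(y - 2)*(y + 2) = 0, so they meet at y = -2, 2.
For y in [-2, 2], s = -y^2 - y + 7 is on the right; area = ∫[-2,2] (-y^2 + 4) dy = 32/3.

32/3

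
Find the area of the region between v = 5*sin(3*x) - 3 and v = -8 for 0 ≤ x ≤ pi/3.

On [0, pi/3], (5*sin(3*x) - 3) - (-8) = 5*sin(3*x) + 5 is ≥ 0 throughout, so the area is a single integral of |5*sin(3*x) + 5|.
∫[0,pi/3] (5*sin(3*x) + 5) dx = 10/3 + 5*pi/3.

10/3 + 5*pi/3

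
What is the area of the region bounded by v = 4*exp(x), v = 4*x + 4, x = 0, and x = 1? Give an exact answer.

-10 + 4*exp(1)

On [0, 1], (4*exp(x)) - (4*x + 4) = -4*x + 4*exp(x) - 4 is ≥ 0 throughout, so the area is a single integral of |-4*x + 4*exp(x) - 4|.
∫[0,1] (-4*x + 4*exp(x) - 4) dx = -10 + 4*exp(1).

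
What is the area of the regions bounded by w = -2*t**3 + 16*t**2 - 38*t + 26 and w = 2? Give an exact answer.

37/6

Set the curves equal: -2*t**3 + 16*t**2 - 38*t + 26 = 2, so -2*t**3 + 16*t**2 - 38*t + 24 = 0, which factors as -2*(t - 4)*(t - 3)*(t - 1) = 0. The curves meet at t = 1, 3, 4.
On [1, 3], w = 2 is on top; that piece has area ∫[1,3] (-(-2*t**3 + 16*t**2 - 38*t + 24)) dt = 16/3.
On [3, 4], w = -2*t**3 + 16*t**2 - 38*t + 26 is on top; that piece has area ∫[3,4] (-2*t**3 + 16*t**2 - 38*t + 24) dt = 5/6.
Total enclosed area = 16/3 + 5/6 = 37/6.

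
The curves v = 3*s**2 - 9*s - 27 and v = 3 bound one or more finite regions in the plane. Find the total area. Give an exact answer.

343/2

Set the curves equal: 3*s**2 - 9*s - 27 = 3, so 3*s**2 - 9*s - 30 = 0, which factors as 3*(s - 5)*(s + 2) = 0. The curves meet at s = -2, 5.
On [-2, 5], v = 3 is on top; that piece has area ∫[-2,5] (-(3*s**2 - 9*s - 30)) ds = 343/2.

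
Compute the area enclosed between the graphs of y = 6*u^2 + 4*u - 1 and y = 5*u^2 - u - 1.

125/6

Set the curves equal: 6*u^2 + 4*u - 1 = 5*u^2 - u - 1, so u^2 + 5*u = 0, which factors as u*(u + 5) = 0. The curves meet at u = -5, 0.
On [-5, 0], y = 5*u^2 - u - 1 is on top; that piece has area ∫[-5,0] (-(u^2 + 5*u)) du = 125/6.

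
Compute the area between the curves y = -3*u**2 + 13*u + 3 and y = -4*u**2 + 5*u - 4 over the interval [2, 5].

144

On [2, 5], (-3*u**2 + 13*u + 3) - (-4*u**2 + 5*u - 4) = u**2 + 8*u + 7 is ≥ 0 throughout, so the area is a single integral of |u**2 + 8*u + 7|.
∫[2,5] (u**2 + 8*u + 7) du = 144.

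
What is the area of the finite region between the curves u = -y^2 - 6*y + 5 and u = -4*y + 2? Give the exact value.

Both boundary curves give u as a function of y, so integrate with respect to y. Setting them equal: -y^2 - 2*y + 3 = 0, i.e. -(y - 1)*(y + 3) = 0, so they meet at y = -3, 1.
For y in [-3, 1], u = -y^2 - 6*y + 5 is on the right; area = ∫[-3,1] (-y^2 - 2*y + 3) dy = 32/3.

32/3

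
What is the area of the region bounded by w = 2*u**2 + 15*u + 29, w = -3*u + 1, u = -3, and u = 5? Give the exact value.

The difference (2*u**2 + 15*u + 29) - (-3*u + 1) = 2*u**2 + 18*u + 28 changes sign at u = -2 inside [-3, 5], so split the integral there.
∫[-3,-2] (2*u**2 + 18*u + 28) du = -13/3; the area of that piece is 13/3.
∫[-2,5] (2*u**2 + 18*u + 28) du = 1421/3.
Total area = 13/3 + 1421/3 = 478.

478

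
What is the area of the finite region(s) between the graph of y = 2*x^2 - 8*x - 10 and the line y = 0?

72

The curve meets the x-axis where 2*x^2 - 8*x - 10 = 0, i.e. 2*(x - 5)*(x + 1) = 0, at x = -1, 5.
On [-1, 5] the curve lies below the axis; ∫[-1,5] (2*x^2 - 8*x - 10) dx = -72, giving area 72.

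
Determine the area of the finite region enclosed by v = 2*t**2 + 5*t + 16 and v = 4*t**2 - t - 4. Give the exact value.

Set the curves equal: 2*t**2 + 5*t + 16 = 4*t**2 - t - 4, so -2*t**2 + 6*t + 20 = 0, which factors as -2*(t - 5)*(t + 2) = 0. The curves meet at t = -2, 5.
On [-2, 5], v = 2*t**2 + 5*t + 16 is on top; that piece has area ∫[-2,5] (-2*t**2 + 6*t + 20) dt = 343/3.

343/3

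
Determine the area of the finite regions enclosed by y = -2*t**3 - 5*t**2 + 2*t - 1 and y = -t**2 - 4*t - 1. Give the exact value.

Set the curves equal: -2*t**3 - 5*t**2 + 2*t - 1 = -t**2 - 4*t - 1, so -2*t**3 - 4*t**2 + 6*t = 0, which factors as -2*t*(t - 1)*(t + 3) = 0. The curves meet at t = -3, 0, 1.
On [-3, 0], y = -t**2 - 4*t - 1 is on top; that piece has area ∫[-3,0] (-(-2*t**3 - 4*t**2 + 6*t)) dt = 45/2.
On [0, 1], y = -2*t**3 - 5*t**2 + 2*t - 1 is on top; that piece has area ∫[0,1] (-2*t**3 - 4*t**2 + 6*t) dt = 7/6.
Total enclosed area = 45/2 + 7/6 = 71/3.

71/3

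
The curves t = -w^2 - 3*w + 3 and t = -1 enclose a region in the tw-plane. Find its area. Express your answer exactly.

125/6

Both boundary curves give t as a function of w, so integrate with respect to w. Setting them equal: -w^2 - 3*w + 4 = 0, i.e. -(w - 1)*(w + 4) = 0, so they meet at w = -4, 1.
For w in [-4, 1], t = -w^2 - 3*w + 3 is on the right; area = ∫[-4,1] (-w^2 - 3*w + 4) dw = 125/6.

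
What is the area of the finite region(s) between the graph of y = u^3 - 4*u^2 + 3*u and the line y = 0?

The curve meets the u-axis where u^3 - 4*u^2 + 3*u = 0, i.e. u*(u - 3)*(u - 1) = 0, at u = 0, 1, 3.
On [0, 1] the curve lies above the axis; ∫[0,1] (u^3 - 4*u^2 + 3*u) du = 5/12, giving area 5/12.
On [1, 3] the curve lies below the axis; ∫[1,3] (u^3 - 4*u^2 + 3*u) du = -8/3, giving area 8/3.
Total area = 5/12 + 8/3 = 37/12.

37/12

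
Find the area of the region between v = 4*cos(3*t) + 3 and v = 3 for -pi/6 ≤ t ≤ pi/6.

On [-pi/6, pi/6], (4*cos(3*t) + 3) - (3) = 4*cos(3*t) is ≥ 0 throughout, so the area is a single integral of |4*cos(3*t)|.
∫[-pi/6,pi/6] (4*cos(3*t)) dt = 8/3.

8/3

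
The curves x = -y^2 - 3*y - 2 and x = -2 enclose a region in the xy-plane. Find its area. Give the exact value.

Both boundary curves give x as a function of y, so integrate with respect to y. Setting them equal: -y^2 - 3*y = 0, i.e. -y*(y + 3) = 0, so they meet at y = -3, 0.
For y in [-3, 0], x = -y^2 - 3*y - 2 is on the right; area = ∫[-3,0] (-y^2 - 3*y) dy = 9/2.

9/2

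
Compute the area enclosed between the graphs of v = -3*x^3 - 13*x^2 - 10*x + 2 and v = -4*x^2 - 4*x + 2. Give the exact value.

3/2

Set the curves equal: -3*x^3 - 13*x^2 - 10*x + 2 = -4*x^2 - 4*x + 2, so -3*x^3 - 9*x^2 - 6*x = 0, which factors as -3*x*(x + 1)*(x + 2) = 0. The curves meet at x = -2, -1, 0.
On [-2, -1], v = -4*x^2 - 4*x + 2 is on top; that piece has area ∫[-2,-1] (-(-3*x^3 - 9*x^2 - 6*x)) dx = 3/4.
On [-1, 0], v = -3*x^3 - 13*x^2 - 10*x + 2 is on top; that piece has area ∫[-1,0] (-3*x^3 - 9*x^2 - 6*x) dx = 3/4.
Total enclosed area = 3/4 + 3/4 = 3/2.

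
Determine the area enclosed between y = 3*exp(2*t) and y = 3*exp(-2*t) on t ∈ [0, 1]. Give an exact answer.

On [0, 1], (3*exp(2*t)) - (3*exp(-2*t)) = 3*exp(2*t) - 3*exp(-2*t) is ≥ 0 throughout, so the area is a single integral of |3*exp(2*t) - 3*exp(-2*t)|.
∫[0,1] (3*exp(2*t) - 3*exp(-2*t)) dt = -3 + 3*exp(-2)/2 + 3*exp(2)/2.

-3 + 3*exp(-2)/2 + 3*exp(2)/2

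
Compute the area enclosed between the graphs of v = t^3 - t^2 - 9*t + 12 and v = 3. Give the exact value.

148/3

Set the curves equal: t^3 - t^2 - 9*t + 12 = 3, so t^3 - t^2 - 9*t + 9 = 0, which factors as (t - 3)*(t - 1)*(t + 3) = 0. The curves meet at t = -3, 1, 3.
On [-3, 1], v = t^3 - t^2 - 9*t + 12 is on top; that piece has area ∫[-3,1] (t^3 - t^2 - 9*t + 9) dt = 128/3.
On [1, 3], v = 3 is on top; that piece has area ∫[1,3] (-(t^3 - t^2 - 9*t + 9)) dt = 20/3.
Total enclosed area = 128/3 + 20/3 = 148/3.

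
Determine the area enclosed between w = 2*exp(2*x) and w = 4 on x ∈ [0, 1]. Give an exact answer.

The difference (2*exp(2*x)) - (4) = 2*exp(2*x) - 4 changes sign at x = log(2)/2 inside [0, 1], so split the integral there.
∫[0,log(2)/2] (2*exp(2*x) - 4) dx = 1 - log(4); the area of that piece is -1 + log(4).
∫[log(2)/2,1] (2*exp(2*x) - 4) dx = -6 + 2*log(2) + exp(2).
Total area = (-1 + log(4)) + (-6 + 2*log(2) + exp(2)) = -7 + 4*log(2) + exp(2).

-7 + 4*log(2) + exp(2)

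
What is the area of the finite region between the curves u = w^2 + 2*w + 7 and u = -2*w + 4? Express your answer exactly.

Both boundary curves give u as a function of w, so integrate with respect to w. Setting them equal: w^2 + 4*w + 3 = 0, i.e. (w + 1)*(w + 3) = 0, so they meet at w = -3, -1.
For w in [-3, -1], u = w^2 + 2*w + 7 is on the left; area = ∫[-3,-1] (-(w^2 + 4*w + 3)) dw = 4/3.

4/3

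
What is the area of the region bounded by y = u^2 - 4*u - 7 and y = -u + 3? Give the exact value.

Set the curves equal: u^2 - 4*u - 7 = -u + 3, so u^2 - 3*u - 10 = 0, which factors as (u - 5)*(u + 2) = 0. The curves meet at u = -2, 5.
On [-2, 5], y = -u + 3 is on top; that piece has area ∫[-2,5] (-(u^2 - 3*u - 10)) du = 343/6.

343/6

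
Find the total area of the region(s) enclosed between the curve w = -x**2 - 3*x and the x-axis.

9/2

The curve meets the x-axis where -x**2 - 3*x = 0, i.e. -x*(x + 3) = 0, at x = -3, 0.
On [-3, 0] the curve lies above the axis; ∫[-3,0] (-x**2 - 3*x) dx = 9/2, giving area 9/2.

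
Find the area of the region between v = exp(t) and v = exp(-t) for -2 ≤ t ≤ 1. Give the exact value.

The difference (exp(t)) - (exp(-t)) = exp(t) - exp(-t) changes sign at t = 0 inside [-2, 1], so split the integral there.
∫[-2,0] (exp(t) - exp(-t)) dt = -exp(2) - exp(-2) + 2; the area of that piece is -2 + exp(-2) + exp(2).
∫[0,1] (exp(t) - exp(-t)) dt = -2 + exp(-1) + exp(1).
Total area = (-2 + exp(-2) + exp(2)) + (-2 + exp(-1) + exp(1)) = -4 + exp(-2) + exp(-1) + exp(1) + exp(2).

-4 + exp(-2) + exp(-1) + exp(1) + exp(2)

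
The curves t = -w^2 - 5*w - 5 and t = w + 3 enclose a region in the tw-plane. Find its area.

4/3

Both boundary curves give t as a function of w, so integrate with respect to w. Setting them equal: -w^2 - 6*w - 8 = 0, i.e. -(w + 2)*(w + 4) = 0, so they meet at w = -4, -2.
For w in [-4, -2], t = -w^2 - 5*w - 5 is on the right; area = ∫[-4,-2] (-w^2 - 6*w - 8) dw = 4/3.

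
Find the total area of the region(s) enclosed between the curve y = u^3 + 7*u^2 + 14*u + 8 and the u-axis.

37/12

The curve meets the u-axis where u^3 + 7*u^2 + 14*u + 8 = 0, i.e. (u + 1)*(u + 2)*(u + 4) = 0, at u = -4, -2, -1.
On [-4, -2] the curve lies above the axis; ∫[-4,-2] (u^3 + 7*u^2 + 14*u + 8) du = 8/3, giving area 8/3.
On [-2, -1] the curve lies below the axis; ∫[-2,-1] (u^3 + 7*u^2 + 14*u + 8) du = -5/12, giving area 5/12.
Total area = 8/3 + 5/12 = 37/12.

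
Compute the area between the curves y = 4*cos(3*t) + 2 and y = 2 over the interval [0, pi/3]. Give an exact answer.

8/3

The difference (4*cos(3*t) + 2) - (2) = 4*cos(3*t) changes sign at t = pi/6 inside [0, pi/3], so split the integral there.
∫[0,pi/6] (4*cos(3*t)) dt = 4/3.
∫[pi/6,pi/3] (4*cos(3*t)) dt = -4/3; the area of that piece is 4/3.
Total area = 4/3 + 4/3 = 8/3.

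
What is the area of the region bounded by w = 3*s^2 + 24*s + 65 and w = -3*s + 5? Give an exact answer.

Set the curves equal: 3*s^2 + 24*s + 65 = -3*s + 5, so 3*s^2 + 27*s + 60 = 0, which factors as 3*(s + 4)*(s + 5) = 0. The curves meet at s = -5, -4.
On [-5, -4], w = -3*s + 5 is on top; that piece has area ∫[-5,-4] (-(3*s^2 + 27*s + 60)) ds = 1/2.

1/2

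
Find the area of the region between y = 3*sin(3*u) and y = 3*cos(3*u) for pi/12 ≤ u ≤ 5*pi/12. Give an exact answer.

On [pi/12, 5*pi/12], (3*sin(3*u)) - (3*cos(3*u)) = 3*sin(3*u) - 3*cos(3*u) is ≥ 0 throughout, so the area is a single integral of |3*sin(3*u) - 3*cos(3*u)|.
∫[pi/12,5*pi/12] (3*sin(3*u) - 3*cos(3*u)) du = 2*sqrt(2).

2*sqrt(2)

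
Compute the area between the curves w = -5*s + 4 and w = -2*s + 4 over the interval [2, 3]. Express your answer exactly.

On [2, 3], (-5*s + 4) - (-2*s + 4) = -3*s is ≤ 0 throughout, so the area is a single integral of |-3*s|.
∫[2,3] (-3*s) ds = -15/2; the area of that piece is 15/2.

15/2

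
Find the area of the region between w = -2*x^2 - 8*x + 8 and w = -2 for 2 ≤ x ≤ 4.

On [2, 4], (-2*x^2 - 8*x + 8) - (-2) = -2*x^2 - 8*x + 10 is ≤ 0 throughout, so the area is a single integral of |-2*x^2 - 8*x + 10|.
∫[2,4] (-2*x^2 - 8*x + 10) dx = -196/3; the area of that piece is 196/3.

196/3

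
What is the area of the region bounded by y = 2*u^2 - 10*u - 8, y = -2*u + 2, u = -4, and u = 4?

The difference (2*u^2 - 10*u - 8) - (-2*u + 2) = 2*u^2 - 8*u - 10 changes sign at u = -1 inside [-4, 4], so split the integral there.
∫[-4,-1] (2*u^2 - 8*u - 10) du = 72.
∫[-1,4] (2*u^2 - 8*u - 10) du = -200/3; the area of that piece is 200/3.
Total area = 72 + 200/3 = 416/3.

416/3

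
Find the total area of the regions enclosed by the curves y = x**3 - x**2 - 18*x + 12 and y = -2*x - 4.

Set the curves equal: x**3 - x**2 - 18*x + 12 = -2*x - 4, so x**3 - x**2 - 16*x + 16 = 0, which factors as (x - 4)*(x - 1)*(x + 4) = 0. The curves meet at x = -4, 1, 4.
On [-4, 1], y = x**3 - x**2 - 18*x + 12 is on top; that piece has area ∫[-4,1] (x**3 - x**2 - 16*x + 16) dx = 1375/12.
On [1, 4], y = -2*x - 4 is on top; that piece has area ∫[1,4] (-(x**3 - x**2 - 16*x + 16)) dx = 117/4.
Total enclosed area = 1375/12 + 117/4 = 863/6.

863/6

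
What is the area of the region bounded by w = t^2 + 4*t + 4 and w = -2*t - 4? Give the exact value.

Set the curves equal: t^2 + 4*t + 4 = -2*t - 4, so t^2 + 6*t + 8 = 0, which factors as (t + 2)*(t + 4) = 0. The curves meet at t = -4, -2.
On [-4, -2], w = -2*t - 4 is on top; that piece has area ∫[-4,-2] (-(t^2 + 6*t + 8)) dt = 4/3.

4/3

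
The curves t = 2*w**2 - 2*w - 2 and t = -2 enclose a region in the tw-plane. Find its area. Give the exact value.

Both boundary curves give t as a function of w, so integrate with respect to w. Setting them equal: 2*w**2 - 2*w = 0, i.e. 2*w*(w - 1) = 0, so they meet at w = 0, 1.
For w in [0, 1], t = 2*w**2 - 2*w - 2 is on the left; area = ∫[0,1] (-(2*w**2 - 2*w)) dw = 1/3.

1/3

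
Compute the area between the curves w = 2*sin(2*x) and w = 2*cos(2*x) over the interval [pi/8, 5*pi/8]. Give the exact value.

On [pi/8, 5*pi/8], (2*sin(2*x)) - (2*cos(2*x)) = 2*sin(2*x) - 2*cos(2*x) is ≥ 0 throughout, so the area is a single integral of |2*sin(2*x) - 2*cos(2*x)|.
∫[pi/8,5*pi/8] (2*sin(2*x) - 2*cos(2*x)) dx = 2*sqrt(2).

2*sqrt(2)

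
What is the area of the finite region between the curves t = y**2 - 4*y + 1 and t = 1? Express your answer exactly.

32/3

Both boundary curves give t as a function of y, so integrate with respect to y. Setting them equal: y**2 - 4*y = 0, i.e. y*(y - 4) = 0, so they meet at y = 0, 4.
For y in [0, 4], t = y**2 - 4*y + 1 is on the left; area = ∫[0,4] (-(y**2 - 4*y)) dy = 32/3.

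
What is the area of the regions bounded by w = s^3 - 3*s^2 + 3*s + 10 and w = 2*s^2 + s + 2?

253/12

Set the curves equal: s^3 - 3*s^2 + 3*s + 10 = 2*s^2 + s + 2, so s^3 - 5*s^2 + 2*s + 8 = 0, which factors as (s - 4)*(s - 2)*(s + 1) = 0. The curves meet at s = -1, 2, 4.
On [-1, 2], w = s^3 - 3*s^2 + 3*s + 10 is on top; that piece has area ∫[-1,2] (s^3 - 5*s^2 + 2*s + 8) ds = 63/4.
On [2, 4], w = 2*s^2 + s + 2 is on top; that piece has area ∫[2,4] (-(s^3 - 5*s^2 + 2*s + 8)) ds = 16/3.
Total enclosed area = 63/4 + 16/3 = 253/12.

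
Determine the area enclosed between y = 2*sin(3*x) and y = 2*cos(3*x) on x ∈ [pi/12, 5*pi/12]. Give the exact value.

4*sqrt(2)/3

On [pi/12, 5*pi/12], (2*sin(3*x)) - (2*cos(3*x)) = 2*sin(3*x) - 2*cos(3*x) is ≥ 0 throughout, so the area is a single integral of |2*sin(3*x) - 2*cos(3*x)|.
∫[pi/12,5*pi/12] (2*sin(3*x) - 2*cos(3*x)) dx = 4*sqrt(2)/3.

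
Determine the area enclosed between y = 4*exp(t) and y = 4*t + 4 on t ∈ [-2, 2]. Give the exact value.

On [-2, 2], (4*exp(t)) - (4*t + 4) = -4*t + 4*exp(t) - 4 is ≥ 0 throughout, so the area is a single integral of |-4*t + 4*exp(t) - 4|.
∫[-2,2] (-4*t + 4*exp(t) - 4) dt = -16 - 4*exp(-2) + 4*exp(2).

-16 - 4*exp(-2) + 4*exp(2)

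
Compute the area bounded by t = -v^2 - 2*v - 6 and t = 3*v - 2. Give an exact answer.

9/2

Both boundary curves give t as a function of v, so integrate with respect to v. Setting them equal: -v^2 - 5*v - 4 = 0, i.e. -(v + 1)*(v + 4) = 0, so they meet at v = -4, -1.
For v in [-4, -1], t = -v^2 - 2*v - 6 is on the right; area = ∫[-4,-1] (-v^2 - 5*v - 4) dv = 9/2.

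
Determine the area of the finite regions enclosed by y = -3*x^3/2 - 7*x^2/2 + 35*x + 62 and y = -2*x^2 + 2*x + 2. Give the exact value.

Set the curves equal: -3*x^3/2 - 7*x^2/2 + 35*x + 62 = -2*x^2 + 2*x + 2, so -3*x^3/2 - 3*x^2/2 + 33*x + 60 = 0, which factors as -3*(x - 5)*(x + 2)*(x + 4)/2 = 0. The curves meet at x = -4, -2, 5.
On [-4, -2], y = -2*x^2 + 2*x + 2 is on top; that piece has area ∫[-4,-2] (-(-3*x^3/2 - 3*x^2/2 + 33*x + 60)) dx = 16.
On [-2, 5], y = -3*x^3/2 - 7*x^2/2 + 35*x + 62 is on top; that piece has area ∫[-2,5] (-3*x^3/2 - 3*x^2/2 + 33*x + 60) dx = 3773/8.
Total enclosed area = 16 + 3773/8 = 3901/8.

3901/8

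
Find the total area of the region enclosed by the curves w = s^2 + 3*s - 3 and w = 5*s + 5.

36

Set the curves equal: s^2 + 3*s - 3 = 5*s + 5, so s^2 - 2*s - 8 = 0, which factors as (s - 4)*(s + 2) = 0. The curves meet at s = -2, 4.
On [-2, 4], w = 5*s + 5 is on top; that piece has area ∫[-2,4] (-(s^2 - 2*s - 8)) ds = 36.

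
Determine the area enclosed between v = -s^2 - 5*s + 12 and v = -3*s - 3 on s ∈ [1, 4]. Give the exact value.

53/3

The difference (-s^2 - 5*s + 12) - (-3*s - 3) = -s^2 - 2*s + 15 changes sign at s = 3 inside [1, 4], so split the integral there.
∫[1,3] (-s^2 - 2*s + 15) ds = 40/3.
∫[3,4] (-s^2 - 2*s + 15) ds = -13/3; the area of that piece is 13/3.
Total area = 40/3 + 13/3 = 53/3.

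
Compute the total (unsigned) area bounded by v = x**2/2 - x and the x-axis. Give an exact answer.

2/3

The curve meets the x-axis where x**2/2 - x = 0, i.e. x*(x - 2)/2 = 0, at x = 0, 2.
On [0, 2] the curve lies below the axis; ∫[0,2] (x**2/2 - x) dx = -2/3, giving area 2/3.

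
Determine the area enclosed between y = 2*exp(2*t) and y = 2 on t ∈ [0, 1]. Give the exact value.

-3 + exp(2)

On [0, 1], (2*exp(2*t)) - (2) = 2*exp(2*t) - 2 is ≥ 0 throughout, so the area is a single integral of |2*exp(2*t) - 2|.
∫[0,1] (2*exp(2*t) - 2) dt = -3 + exp(2).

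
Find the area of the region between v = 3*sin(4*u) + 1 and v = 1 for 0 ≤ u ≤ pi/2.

3

The difference (3*sin(4*u) + 1) - (1) = 3*sin(4*u) changes sign at u = pi/4 inside [0, pi/2], so split the integral there.
∫[0,pi/4] (3*sin(4*u)) du = 3/2.
∫[pi/4,pi/2] (3*sin(4*u)) du = -3/2; the area of that piece is 3/2.
Total area = 3/2 + 3/2 = 3.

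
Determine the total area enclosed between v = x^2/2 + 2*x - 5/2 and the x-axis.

The curve meets the x-axis where x^2/2 + 2*x - 5/2 = 0, i.e. (x - 1)*(x + 5)/2 = 0, at x = -5, 1.
On [-5, 1] the curve lies below the axis; ∫[-5,1] (x^2/2 + 2*x - 5/2) dx = -18, giving area 18.

18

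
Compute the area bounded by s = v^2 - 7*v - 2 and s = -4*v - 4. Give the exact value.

1/6

Both boundary curves give s as a function of v, so integrate with respect to v. Setting them equal: v^2 - 3*v + 2 = 0, i.e. (v - 2)*(v - 1) = 0, so they meet at v = 1, 2.
For v in [1, 2], s = v^2 - 7*v - 2 is on the left; area = ∫[1,2] (-(v^2 - 3*v + 2)) dv = 1/6.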